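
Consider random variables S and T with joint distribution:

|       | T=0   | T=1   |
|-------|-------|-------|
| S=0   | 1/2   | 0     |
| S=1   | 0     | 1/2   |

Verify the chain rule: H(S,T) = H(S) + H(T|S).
Left side:
H(S,T) = -[(1/2)·log₂(1/2) + (1/2)·log₂(1/2)]
  = 0.5000 + 0.5000
  = 1.0000 bits

Right side:
Marginal P(S) (row sums):
  P(S=0) = 1/2 + 0 = 1/2
  P(S=1) = 0 + 1/2 = 1/2
H(S) = -[(1/2)·log₂(1/2) + (1/2)·log₂(1/2)]
  = 0.5000 + 0.5000
  = 1.0000 bits
H(T|S) = -Σ P(S,T)·log₂ P(T|S), where P(T|S) = P(S,T) / P(S)
  (cells with P(S,T) = 0 contribute 0)
  (S=0,T=0): P(T|S) = (1/2)/(1/2) = 1;  -(1/2)·log₂(1) = 0.0000
  (S=1,T=1): P(T|S) = (1/2)/(1/2) = 1;  -(1/2)·log₂(1) = 0.0000
H(T|S) = 0.0000 + 0.0000
  = 0.0000 bits
H(S) + H(T|S) = 1.0000 + 0.0000 = 1.0000 bits

Both sides equal 1.0000 bits, so the chain rule holds ✓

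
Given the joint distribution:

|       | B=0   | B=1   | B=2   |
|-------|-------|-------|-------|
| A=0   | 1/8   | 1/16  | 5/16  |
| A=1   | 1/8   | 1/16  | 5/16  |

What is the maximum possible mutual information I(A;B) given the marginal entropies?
The upper bound on mutual information is I(A;B) ≤ min(H(A), H(B)).

Marginal P(A) (row sums):
  P(A=0) = 1/8 + 1/16 + 5/16 = 1/2
  P(A=1) = 1/8 + 1/16 + 5/16 = 1/2
Marginal P(B) (column sums):
  P(B=0) = 1/8 + 1/8 = 1/4
  P(B=1) = 1/16 + 1/16 = 1/8
  P(B=2) = 5/16 + 5/16 = 5/8

H(A) = -[(1/2)·log₂(1/2) + (1/2)·log₂(1/2)]
  = 0.5000 + 0.5000
  = 1.0000 bits
H(B) = -[(1/4)·log₂(1/4) + (1/8)·log₂(1/8) + (5/8)·log₂(5/8)]
  = 0.5000 + 0.3750 + 0.4238
  = 1.2988 bits

Maximum possible I(A;B) = min(1.0000, 1.2988) = 1.0000 bits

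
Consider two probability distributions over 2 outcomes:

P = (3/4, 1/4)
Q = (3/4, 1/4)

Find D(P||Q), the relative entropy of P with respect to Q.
D(P||Q) = Σ P(i) log₂(P(i)/Q(i))
  i=0: (3/4) × log₂((3/4)/(3/4)) = (3/4) × log₂(1) = 0.0000
  i=1: (1/4) × log₂((1/4)/(1/4)) = (1/4) × log₂(1) = 0.0000
D(P||Q) = 0.0000 + 0.0000
  = 0.0000 bits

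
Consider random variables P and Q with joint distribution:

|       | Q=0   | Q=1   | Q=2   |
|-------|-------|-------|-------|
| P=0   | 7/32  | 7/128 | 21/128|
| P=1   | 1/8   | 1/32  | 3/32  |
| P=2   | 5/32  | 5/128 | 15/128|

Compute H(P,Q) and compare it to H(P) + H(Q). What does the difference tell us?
Marginal P(P) (row sums):
  P(P=0) = 7/32 + 7/128 + 21/128 = 7/16
  P(P=1) = 1/8 + 1/32 + 3/32 = 1/4
  P(P=2) = 5/32 + 5/128 + 15/128 = 5/16
Marginal P(Q) (column sums):
  P(Q=0) = 7/32 + 1/8 + 5/32 = 1/2
  P(Q=1) = 7/128 + 1/32 + 5/128 = 1/8
  P(Q=2) = 21/128 + 3/32 + 15/128 = 3/8

H(P,Q) = -[(7/32)·log₂(7/32) + (7/128)·log₂(7/128) + (21/128)·log₂(21/128) + (1/8)·log₂(1/8) + (1/32)·log₂(1/32) + (3/32)·log₂(3/32) + (5/32)·log₂(5/32) + (5/128)·log₂(5/128) + (15/128)·log₂(15/128)]
  = 0.4796 + 0.2293 + 0.4278 + 0.3750 + 0.1563 + 0.3202 + 0.4184 + 0.1827 + 0.3625
  = 2.9518 bits
H(P) = -[(7/16)·log₂(7/16) + (1/4)·log₂(1/4) + (5/16)·log₂(5/16)]
  = 0.5218 + 0.5000 + 0.5244
  = 1.5462 bits
H(Q) = -[(1/2)·log₂(1/2) + (1/8)·log₂(1/8) + (3/8)·log₂(3/8)]
  = 0.5000 + 0.3750 + 0.5306
  = 1.4056 bits

H(P) + H(Q) = 1.5462 + 1.4056 = 2.9518 bits
Difference: H(P) + H(Q) - H(P,Q) = 2.9518 - 2.9518 = 0.0000 bits = I(P;Q)

The difference is the mutual information; it is 0 here, so P and Q are independent (the joint entropy equals the sum of the marginal entropies).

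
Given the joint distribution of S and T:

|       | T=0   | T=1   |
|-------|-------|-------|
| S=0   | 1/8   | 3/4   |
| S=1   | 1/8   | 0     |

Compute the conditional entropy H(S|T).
Marginal P(T) (column sums):
  P(T=0) = 1/8 + 1/8 = 1/4
  P(T=1) = 3/4 + 0 = 3/4

H(S|T) = -Σ P(S,T)·log₂ P(S|T), where P(S|T) = P(S,T) / P(T)
  (cells with P(S,T) = 0 contribute 0)
  (S=0,T=0): P(S|T) = (1/8)/(1/4) = 1/2;  -(1/8)·log₂(1/2) = 0.1250
  (S=0,T=1): P(S|T) = (3/4)/(3/4) = 1;  -(3/4)·log₂(1) = 0.0000
  (S=1,T=0): P(S|T) = (1/8)/(1/4) = 1/2;  -(1/8)·log₂(1/2) = 0.1250
H(S|T) = 0.1250 + 0.0000 + 0.1250
  = 0.2500 bits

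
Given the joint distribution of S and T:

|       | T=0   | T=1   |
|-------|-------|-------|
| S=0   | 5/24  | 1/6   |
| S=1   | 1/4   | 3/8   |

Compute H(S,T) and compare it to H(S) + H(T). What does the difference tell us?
Marginal P(S) (row sums):
  P(S=0) = 5/24 + 1/6 = 3/8
  P(S=1) = 1/4 + 3/8 = 5/8
Marginal P(T) (column sums):
  P(T=0) = 5/24 + 1/4 = 11/24
  P(T=1) = 1/6 + 3/8 = 13/24

H(S,T) = -[(5/24)·log₂(5/24) + (1/6)·log₂(1/6) + (1/4)·log₂(1/4) + (3/8)·log₂(3/8)]
  = 0.4715 + 0.4308 + 0.5000 + 0.5306
  = 1.9329 bits
H(S) = -[(3/8)·log₂(3/8) + (5/8)·log₂(5/8)]
  = 0.5306 + 0.4238
  = 0.9544 bits
H(T) = -[(11/24)·log₂(11/24) + (13/24)·log₂(13/24)]
  = 0.5159 + 0.4791
  = 0.9950 bits

H(S) + H(T) = 0.9544 + 0.9950 = 1.9494 bits
Difference: H(S) + H(T) - H(S,T) = 1.9494 - 1.9329 = 0.0165 bits = I(S;T)

The difference is the mutual information; it is positive here, so S and T are dependent (knowing one reduces uncertainty about the other by 0.0165 bits).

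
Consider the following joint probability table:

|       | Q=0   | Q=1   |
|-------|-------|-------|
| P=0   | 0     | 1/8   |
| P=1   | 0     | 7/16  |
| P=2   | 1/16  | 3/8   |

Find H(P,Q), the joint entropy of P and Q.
H(P,Q) = -Σ P(P,Q) log₂ P(P,Q), summed over the non-zero cells:
H(P,Q) = -[(1/8)·log₂(1/8) + (7/16)·log₂(7/16) + (1/16)·log₂(1/16) + (3/8)·log₂(3/8)]
  = 0.3750 + 0.5218 + 0.2500 + 0.5306
  = 1.6774 bits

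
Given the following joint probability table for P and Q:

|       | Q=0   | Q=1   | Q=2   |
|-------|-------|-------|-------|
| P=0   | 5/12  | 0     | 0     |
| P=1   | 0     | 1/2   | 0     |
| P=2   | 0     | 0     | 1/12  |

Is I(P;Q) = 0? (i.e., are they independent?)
Marginal P(P) (row sums):
  P(P=0) = 5/12 + 0 + 0 = 5/12
  P(P=1) = 0 + 1/2 + 0 = 1/2
  P(P=2) = 0 + 0 + 1/12 = 1/12
Marginal P(Q) (column sums):
  P(Q=0) = 5/12 + 0 + 0 = 5/12
  P(Q=1) = 0 + 1/2 + 0 = 1/2
  P(Q=2) = 0 + 0 + 1/12 = 1/12

P and Q are independent iff P(P=i,Q=j) = P(P=i)·P(Q=j) for every cell.
  P(P=0)·P(Q=0) = 5/12 × 5/12 = 25/144, but P(P=0,Q=0) = 5/12 ✗

No, P and Q are not independent. Quantitatively, I(P;Q) > 0:

H(P) = -[(5/12)·log₂(5/12) + (1/2)·log₂(1/2) + (1/12)·log₂(1/12)]
  = 0.5263 + 0.5000 + 0.2987
  = 1.3250 bits
H(Q) = -[(5/12)·log₂(5/12) + (1/2)·log₂(1/2) + (1/12)·log₂(1/12)]
  = 0.5263 + 0.5000 + 0.2987
  = 1.3250 bits
H(P,Q) = -[(5/12)·log₂(5/12) + (1/2)·log₂(1/2) + (1/12)·log₂(1/12)]
  = 0.5263 + 0.5000 + 0.2987
  = 1.3250 bits
I(P;Q) = H(P) + H(Q) - H(P,Q) = 1.3250 + 1.3250 - 1.3250 = 1.3250 bits > 0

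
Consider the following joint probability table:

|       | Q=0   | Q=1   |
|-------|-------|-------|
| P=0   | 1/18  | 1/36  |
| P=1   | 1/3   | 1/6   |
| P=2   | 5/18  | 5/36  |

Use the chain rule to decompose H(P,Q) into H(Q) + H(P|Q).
By the chain rule: H(P,Q) = H(Q) + H(P|Q)

Marginal P(Q) (column sums):
  P(Q=0) = 1/18 + 1/3 + 5/18 = 2/3
  P(Q=1) = 1/36 + 1/6 + 5/36 = 1/3
H(Q) = -[(2/3)·log₂(2/3) + (1/3)·log₂(1/3)]
  = 0.3900 + 0.5283
  = 0.9183 bits
H(P|Q) = -Σ P(P,Q)·log₂ P(P|Q), where P(P|Q) = P(P,Q) / P(Q)
  (P=0,Q=0): P(P|Q) = (1/18)/(2/3) = 1/12;  -(1/18)·log₂(1/12) = 0.1992
  (P=0,Q=1): P(P|Q) = (1/36)/(1/3) = 1/12;  -(1/36)·log₂(1/12) = 0.0996
  (P=1,Q=0): P(P|Q) = (1/3)/(2/3) = 1/2;  -(1/3)·log₂(1/2) = 0.3333
  (P=1,Q=1): P(P|Q) = (1/6)/(1/3) = 1/2;  -(1/6)·log₂(1/2) = 0.1667
  (P=2,Q=0): P(P|Q) = (5/18)/(2/3) = 5/12;  -(5/18)·log₂(5/12) = 0.3508
  (P=2,Q=1): P(P|Q) = (5/36)/(1/3) = 5/12;  -(5/36)·log₂(5/12) = 0.1754
H(P|Q) = 0.1992 + 0.0996 + 0.3333 + 0.1667 + 0.3508 + 0.1754
  = 1.3250 bits

H(P,Q) = H(Q) + H(P|Q) = 0.9183 + 1.3250 = 2.2433 bits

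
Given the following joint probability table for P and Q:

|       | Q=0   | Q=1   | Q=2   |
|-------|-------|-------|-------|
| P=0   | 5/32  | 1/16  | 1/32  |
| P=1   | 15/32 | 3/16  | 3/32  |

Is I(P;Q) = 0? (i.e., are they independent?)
Marginal P(P) (row sums):
  P(P=0) = 5/32 + 1/16 + 1/32 = 1/4
  P(P=1) = 15/32 + 3/16 + 3/32 = 3/4
Marginal P(Q) (column sums):
  P(Q=0) = 5/32 + 15/32 = 5/8
  P(Q=1) = 1/16 + 3/16 = 1/4
  P(Q=2) = 1/32 + 3/32 = 1/8

P and Q are independent iff P(P=i,Q=j) = P(P=i)·P(Q=j) for every cell.
  P(P=0)·P(Q=0) = 1/4 × 5/8 = 5/32 = P(P=0,Q=0) ✓
  P(P=0)·P(Q=1) = 1/4 × 1/4 = 1/16 = P(P=0,Q=1) ✓
  P(P=0)·P(Q=2) = 1/4 × 1/8 = 1/32 = P(P=0,Q=2) ✓
  P(P=1)·P(Q=0) = 3/4 × 5/8 = 15/32 = P(P=1,Q=0) ✓
  P(P=1)·P(Q=1) = 3/4 × 1/4 = 3/16 = P(P=1,Q=1) ✓
  P(P=1)·P(Q=2) = 3/4 × 1/8 = 3/32 = P(P=1,Q=2) ✓

Yes, P and Q are independent: every cell factors, so I(P;Q) = 0 bits.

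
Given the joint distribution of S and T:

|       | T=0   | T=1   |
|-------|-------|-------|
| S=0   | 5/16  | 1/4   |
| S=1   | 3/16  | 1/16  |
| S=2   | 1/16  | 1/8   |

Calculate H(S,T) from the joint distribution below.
H(S,T) = -Σ P(S,T) log₂ P(S,T), summed over the non-zero cells:
H(S,T) = -[(5/16)·log₂(5/16) + (1/4)·log₂(1/4) + (3/16)·log₂(3/16) + (1/16)·log₂(1/16) + (1/16)·log₂(1/16) + (1/8)·log₂(1/8)]
  = 0.5244 + 0.5000 + 0.4528 + 0.2500 + 0.2500 + 0.3750
  = 2.3522 bits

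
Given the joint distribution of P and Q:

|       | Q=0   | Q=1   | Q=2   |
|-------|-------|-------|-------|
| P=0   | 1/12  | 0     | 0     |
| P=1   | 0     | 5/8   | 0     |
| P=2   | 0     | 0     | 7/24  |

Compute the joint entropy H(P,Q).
H(P,Q) = -Σ P(P,Q) log₂ P(P,Q), summed over the non-zero cells:
H(P,Q) = -[(1/12)·log₂(1/12) + (5/8)·log₂(5/8) + (7/24)·log₂(7/24)]
  = 0.2987 + 0.4238 + 0.5185
  = 1.2410 bits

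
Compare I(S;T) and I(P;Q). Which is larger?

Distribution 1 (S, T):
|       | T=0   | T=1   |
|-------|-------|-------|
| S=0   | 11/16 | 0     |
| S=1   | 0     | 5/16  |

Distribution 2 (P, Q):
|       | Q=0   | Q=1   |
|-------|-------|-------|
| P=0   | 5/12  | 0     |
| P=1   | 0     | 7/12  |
Distribution 1 (S, T):
Marginal P(S) (row sums):
  P(S=0) = 11/16 + 0 = 11/16
  P(S=1) = 0 + 5/16 = 5/16
Marginal P(T) (column sums):
  P(T=0) = 11/16 + 0 = 11/16
  P(T=1) = 0 + 5/16 = 5/16

H(S) = -[(11/16)·log₂(11/16) + (5/16)·log₂(5/16)]
  = 0.3716 + 0.5244
  = 0.8960 bits
H(T) = -[(11/16)·log₂(11/16) + (5/16)·log₂(5/16)]
  = 0.3716 + 0.5244
  = 0.8960 bits
H(S,T) = -[(11/16)·log₂(11/16) + (5/16)·log₂(5/16)]
  = 0.3716 + 0.5244
  = 0.8960 bits

I(S;T) = H(S) + H(T) - H(S,T)
  = 0.8960 + 0.8960 - 0.8960
  = 0.8960 bits

Distribution 2 (P, Q):
Marginal P(P) (row sums):
  P(P=0) = 5/12 + 0 = 5/12
  P(P=1) = 0 + 7/12 = 7/12
Marginal P(Q) (column sums):
  P(Q=0) = 5/12 + 0 = 5/12
  P(Q=1) = 0 + 7/12 = 7/12

H(P) = -[(5/12)·log₂(5/12) + (7/12)·log₂(7/12)]
  = 0.5263 + 0.4536
  = 0.9799 bits
H(Q) = -[(5/12)·log₂(5/12) + (7/12)·log₂(7/12)]
  = 0.5263 + 0.4536
  = 0.9799 bits
H(P,Q) = -[(5/12)·log₂(5/12) + (7/12)·log₂(7/12)]
  = 0.5263 + 0.4536
  = 0.9799 bits

I(P;Q) = H(P) + H(Q) - H(P,Q)
  = 0.9799 + 0.9799 - 0.9799
  = 0.9799 bits

I(P;Q) = 0.9799 bits > I(S;T) = 0.8960 bits, so (P, Q) has the higher mutual information (stronger dependence).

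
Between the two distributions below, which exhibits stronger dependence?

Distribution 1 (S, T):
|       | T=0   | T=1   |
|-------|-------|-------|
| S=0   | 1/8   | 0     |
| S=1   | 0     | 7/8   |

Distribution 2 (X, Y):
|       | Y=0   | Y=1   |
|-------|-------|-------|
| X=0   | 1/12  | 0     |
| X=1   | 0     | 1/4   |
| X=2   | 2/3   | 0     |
Distribution 1 (S, T):
Marginal P(S) (row sums):
  P(S=0) = 1/8 + 0 = 1/8
  P(S=1) = 0 + 7/8 = 7/8
Marginal P(T) (column sums):
  P(T=0) = 1/8 + 0 = 1/8
  P(T=1) = 0 + 7/8 = 7/8

H(S) = -[(1/8)·log₂(1/8) + (7/8)·log₂(7/8)]
  = 0.3750 + 0.1686
  = 0.5436 bits
H(T) = -[(1/8)·log₂(1/8) + (7/8)·log₂(7/8)]
  = 0.3750 + 0.1686
  = 0.5436 bits
H(S,T) = -[(1/8)·log₂(1/8) + (7/8)·log₂(7/8)]
  = 0.3750 + 0.1686
  = 0.5436 bits

I(S;T) = H(S) + H(T) - H(S,T)
  = 0.5436 + 0.5436 - 0.5436
  = 0.5436 bits

Distribution 2 (X, Y):
Marginal P(X) (row sums):
  P(X=0) = 1/12 + 0 = 1/12
  P(X=1) = 0 + 1/4 = 1/4
  P(X=2) = 2/3 + 0 = 2/3
Marginal P(Y) (column sums):
  P(Y=0) = 1/12 + 0 + 2/3 = 3/4
  P(Y=1) = 0 + 1/4 + 0 = 1/4

H(X) = -[(1/12)·log₂(1/12) + (1/4)·log₂(1/4) + (2/3)·log₂(2/3)]
  = 0.2987 + 0.5000 + 0.3900
  = 1.1887 bits
H(Y) = -[(3/4)·log₂(3/4) + (1/4)·log₂(1/4)]
  = 0.3113 + 0.5000
  = 0.8113 bits
H(X,Y) = -[(1/12)·log₂(1/12) + (1/4)·log₂(1/4) + (2/3)·log₂(2/3)]
  = 0.2987 + 0.5000 + 0.3900
  = 1.1887 bits

I(X;Y) = H(X) + H(Y) - H(X,Y)
  = 1.1887 + 0.8113 - 1.1887
  = 0.8113 bits

I(X;Y) = 0.8113 bits > I(S;T) = 0.5436 bits, so (X, Y) has the higher mutual information (stronger dependence).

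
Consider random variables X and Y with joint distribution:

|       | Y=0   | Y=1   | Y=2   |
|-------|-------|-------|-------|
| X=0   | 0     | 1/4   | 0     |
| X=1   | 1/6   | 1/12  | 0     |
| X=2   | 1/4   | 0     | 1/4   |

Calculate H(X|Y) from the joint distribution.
Marginal P(Y) (column sums):
  P(Y=0) = 0 + 1/6 + 1/4 = 5/12
  P(Y=1) = 1/4 + 1/12 + 0 = 1/3
  P(Y=2) = 0 + 0 + 1/4 = 1/4

H(X|Y) = -Σ P(X,Y)·log₂ P(X|Y), where P(X|Y) = P(X,Y) / P(Y)
  (cells with P(X,Y) = 0 contribute 0)
  (X=0,Y=1): P(X|Y) = (1/4)/(1/3) = 3/4;  -(1/4)·log₂(3/4) = 0.1038
  (X=1,Y=0): P(X|Y) = (1/6)/(5/12) = 2/5;  -(1/6)·log₂(2/5) = 0.2203
  (X=1,Y=1): P(X|Y) = (1/12)/(1/3) = 1/4;  -(1/12)·log₂(1/4) = 0.1667
  (X=2,Y=0): P(X|Y) = (1/4)/(5/12) = 3/5;  -(1/4)·log₂(3/5) = 0.1842
  (X=2,Y=2): P(X|Y) = (1/4)/(1/4) = 1;  -(1/4)·log₂(1) = 0.0000
H(X|Y) = 0.1038 + 0.2203 + 0.1667 + 0.1842 + 0.0000
  = 0.6750 bits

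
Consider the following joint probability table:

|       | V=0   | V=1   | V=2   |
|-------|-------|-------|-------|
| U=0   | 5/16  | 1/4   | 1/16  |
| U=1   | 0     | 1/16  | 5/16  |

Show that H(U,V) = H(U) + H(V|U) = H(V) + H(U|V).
Marginal P(U) (row sums):
  P(U=0) = 5/16 + 1/4 + 1/16 = 5/8
  P(U=1) = 0 + 1/16 + 5/16 = 3/8
Marginal P(V) (column sums):
  P(V=0) = 5/16 + 0 = 5/16
  P(V=1) = 1/4 + 1/16 = 5/16
  P(V=2) = 1/16 + 5/16 = 3/8

Decomposition 1: H(U) + H(V|U)
H(U) = -[(5/8)·log₂(5/8) + (3/8)·log₂(3/8)]
  = 0.4238 + 0.5306
  = 0.9544 bits
H(V|U) = -Σ P(U,V)·log₂ P(V|U), where P(V|U) = P(U,V) / P(U)
  (cells with P(U,V) = 0 contribute 0)
  (U=0,V=0): P(V|U) = (5/16)/(5/8) = 1/2;  -(5/16)·log₂(1/2) = 0.3125
  (U=0,V=1): P(V|U) = (1/4)/(5/8) = 2/5;  -(1/4)·log₂(2/5) = 0.3305
  (U=0,V=2): P(V|U) = (1/16)/(5/8) = 1/10;  -(1/16)·log₂(1/10) = 0.2076
  (U=1,V=1): P(V|U) = (1/16)/(3/8) = 1/6;  -(1/16)·log₂(1/6) = 0.1616
  (U=1,V=2): P(V|U) = (5/16)/(3/8) = 5/6;  -(5/16)·log₂(5/6) = 0.0822
H(V|U) = 0.3125 + 0.3305 + 0.2076 + 0.1616 + 0.0822
  = 1.0944 bits
H(U) + H(V|U) = 0.9544 + 1.0944 = 2.0488 bits

Decomposition 2: H(V) + H(U|V)
H(V) = -[(5/16)·log₂(5/16) + (5/16)·log₂(5/16) + (3/8)·log₂(3/8)]
  = 0.5244 + 0.5244 + 0.5306
  = 1.5794 bits
H(U|V) = -Σ P(U,V)·log₂ P(U|V), where P(U|V) = P(U,V) / P(V)
  (cells with P(U,V) = 0 contribute 0)
  (U=0,V=0): P(U|V) = (5/16)/(5/16) = 1;  -(5/16)·log₂(1) = 0.0000
  (U=0,V=1): P(U|V) = (1/4)/(5/16) = 4/5;  -(1/4)·log₂(4/5) = 0.0805
  (U=0,V=2): P(U|V) = (1/16)/(3/8) = 1/6;  -(1/16)·log₂(1/6) = 0.1616
  (U=1,V=1): P(U|V) = (1/16)/(5/16) = 1/5;  -(1/16)·log₂(1/5) = 0.1451
  (U=1,V=2): P(U|V) = (5/16)/(3/8) = 5/6;  -(5/16)·log₂(5/6) = 0.0822
H(U|V) = 0.0000 + 0.0805 + 0.1616 + 0.1451 + 0.0822
  = 0.4694 bits
H(V) + H(U|V) = 1.5794 + 0.4694 = 2.0488 bits

Direct computation of the joint entropy:
H(U,V) = -[(5/16)·log₂(5/16) + (1/4)·log₂(1/4) + (1/16)·log₂(1/16) + (1/16)·log₂(1/16) + (5/16)·log₂(5/16)]
  = 0.5244 + 0.5000 + 0.2500 + 0.2500 + 0.5244
  = 2.0488 bits

All three agree: H(U,V) = 2.0488 bits ✓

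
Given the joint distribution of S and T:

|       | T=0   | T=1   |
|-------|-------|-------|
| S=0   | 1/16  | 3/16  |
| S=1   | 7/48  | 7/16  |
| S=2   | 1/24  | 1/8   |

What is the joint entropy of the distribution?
H(S,T) = -Σ P(S,T) log₂ P(S,T), summed over the non-zero cells:
H(S,T) = -[(1/16)·log₂(1/16) + (3/16)·log₂(3/16) + (7/48)·log₂(7/48) + (7/16)·log₂(7/16) + (1/24)·log₂(1/24) + (1/8)·log₂(1/8)]
  = 0.2500 + 0.4528 + 0.4051 + 0.5218 + 0.1910 + 0.3750
  = 2.1957 bits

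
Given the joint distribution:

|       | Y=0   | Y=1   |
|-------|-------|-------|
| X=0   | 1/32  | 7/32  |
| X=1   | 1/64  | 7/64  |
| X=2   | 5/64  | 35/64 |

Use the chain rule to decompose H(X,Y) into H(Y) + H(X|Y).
By the chain rule: H(X,Y) = H(Y) + H(X|Y)

Marginal P(Y) (column sums):
  P(Y=0) = 1/32 + 1/64 + 5/64 = 1/8
  P(Y=1) = 7/32 + 7/64 + 35/64 = 7/8
H(Y) = -[(1/8)·log₂(1/8) + (7/8)·log₂(7/8)]
  = 0.3750 + 0.1686
  = 0.5436 bits
H(X|Y) = -Σ P(X,Y)·log₂ P(X|Y), where P(X|Y) = P(X,Y) / P(Y)
  (X=0,Y=0): P(X|Y) = (1/32)/(1/8) = 1/4;  -(1/32)·log₂(1/4) = 0.0625
  (X=0,Y=1): P(X|Y) = (7/32)/(7/8) = 1/4;  -(7/32)·log₂(1/4) = 0.4375
  (X=1,Y=0): P(X|Y) = (1/64)/(1/8) = 1/8;  -(1/64)·log₂(1/8) = 0.0469
  (X=1,Y=1): P(X|Y) = (7/64)/(7/8) = 1/8;  -(7/64)·log₂(1/8) = 0.3281
  (X=2,Y=0): P(X|Y) = (5/64)/(1/8) = 5/8;  -(5/64)·log₂(5/8) = 0.0530
  (X=2,Y=1): P(X|Y) = (35/64)/(7/8) = 5/8;  -(35/64)·log₂(5/8) = 0.3708
H(X|Y) = 0.0625 + 0.4375 + 0.0469 + 0.3281 + 0.0530 + 0.3708
  = 1.2988 bits

H(X,Y) = H(Y) + H(X|Y) = 0.5436 + 1.2988 = 1.8424 bits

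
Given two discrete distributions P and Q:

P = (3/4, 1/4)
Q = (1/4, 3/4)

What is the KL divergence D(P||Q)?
D(P||Q) = Σ P(i) log₂(P(i)/Q(i))
  i=0: (3/4) × log₂((3/4)/(1/4)) = (3/4) × log₂(3) = 1.1887
  i=1: (1/4) × log₂((1/4)/(3/4)) = (1/4) × log₂(1/3) = -0.3962
D(P||Q) = 1.1887 - 0.3962
  = 0.7925 bits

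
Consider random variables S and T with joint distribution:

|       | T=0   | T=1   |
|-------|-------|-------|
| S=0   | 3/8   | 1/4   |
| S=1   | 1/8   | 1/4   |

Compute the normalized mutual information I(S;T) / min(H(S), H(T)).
Marginal P(S) (row sums):
  P(S=0) = 3/8 + 1/4 = 5/8
  P(S=1) = 1/8 + 1/4 = 3/8
Marginal P(T) (column sums):
  P(T=0) = 3/8 + 1/8 = 1/2
  P(T=1) = 1/4 + 1/4 = 1/2

H(S) = -[(5/8)·log₂(5/8) + (3/8)·log₂(3/8)]
  = 0.4238 + 0.5306
  = 0.9544 bits
H(T) = -[(1/2)·log₂(1/2) + (1/2)·log₂(1/2)]
  = 0.5000 + 0.5000
  = 1.0000 bits
H(S,T) = -[(3/8)·log₂(3/8) + (1/4)·log₂(1/4) + (1/8)·log₂(1/8) + (1/4)·log₂(1/4)]
  = 0.5306 + 0.5000 + 0.3750 + 0.5000
  = 1.9056 bits

I(S;T) = H(S) + H(T) - H(S,T)
  = 0.9544 + 1.0000 - 1.9056
  = 0.0488 bits

min(H(S), H(T)) = min(0.9544, 1.0000) = 0.9544 bits
Normalized MI = 0.0488 / 0.9544 = 0.0511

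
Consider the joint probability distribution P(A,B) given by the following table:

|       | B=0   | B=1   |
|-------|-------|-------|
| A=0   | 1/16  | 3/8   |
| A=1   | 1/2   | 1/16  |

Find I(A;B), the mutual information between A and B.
Marginal P(A) (row sums):
  P(A=0) = 1/16 + 3/8 = 7/16
  P(A=1) = 1/2 + 1/16 = 9/16
Marginal P(B) (column sums):
  P(B=0) = 1/16 + 1/2 = 9/16
  P(B=1) = 3/8 + 1/16 = 7/16

H(A) = -[(7/16)·log₂(7/16) + (9/16)·log₂(9/16)]
  = 0.5218 + 0.4669
  = 0.9887 bits
H(B) = -[(9/16)·log₂(9/16) + (7/16)·log₂(7/16)]
  = 0.4669 + 0.5218
  = 0.9887 bits
H(A,B) = -[(1/16)·log₂(1/16) + (3/8)·log₂(3/8) + (1/2)·log₂(1/2) + (1/16)·log₂(1/16)]
  = 0.2500 + 0.5306 + 0.5000 + 0.2500
  = 1.5306 bits

I(A;B) = H(A) + H(B) - H(A,B)
  = 0.9887 + 0.9887 - 1.5306
  = 0.4468 bits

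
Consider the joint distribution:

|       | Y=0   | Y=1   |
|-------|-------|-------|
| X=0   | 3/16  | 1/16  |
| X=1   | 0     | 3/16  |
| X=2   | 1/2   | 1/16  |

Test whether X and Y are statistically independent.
Marginal P(X) (row sums):
  P(X=0) = 3/16 + 1/16 = 1/4
  P(X=1) = 0 + 3/16 = 3/16
  P(X=2) = 1/2 + 1/16 = 9/16
Marginal P(Y) (column sums):
  P(Y=0) = 3/16 + 0 + 1/2 = 11/16
  P(Y=1) = 1/16 + 3/16 + 1/16 = 5/16

X and Y are independent iff P(X=i,Y=j) = P(X=i)·P(Y=j) for every cell.
  P(X=0)·P(Y=0) = 1/4 × 11/16 = 11/64, but P(X=0,Y=0) = 3/16 ✗

No, X and Y are not independent. Quantitatively, I(X;Y) > 0:

H(X) = -[(1/4)·log₂(1/4) + (3/16)·log₂(3/16) + (9/16)·log₂(9/16)]
  = 0.5000 + 0.4528 + 0.4669
  = 1.4197 bits
H(Y) = -[(11/16)·log₂(11/16) + (5/16)·log₂(5/16)]
  = 0.3716 + 0.5244
  = 0.8960 bits
H(X,Y) = -[(3/16)·log₂(3/16) + (1/16)·log₂(1/16) + (3/16)·log₂(3/16) + (1/2)·log₂(1/2) + (1/16)·log₂(1/16)]
  = 0.4528 + 0.2500 + 0.4528 + 0.5000 + 0.2500
  = 1.9056 bits
I(X;Y) = H(X) + H(Y) - H(X,Y) = 1.4197 + 0.8960 - 1.9056 = 0.4101 bits > 0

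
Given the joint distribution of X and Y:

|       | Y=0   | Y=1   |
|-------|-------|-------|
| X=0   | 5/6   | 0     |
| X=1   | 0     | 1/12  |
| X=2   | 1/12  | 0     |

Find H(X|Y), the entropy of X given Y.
Marginal P(Y) (column sums):
  P(Y=0) = 5/6 + 0 + 1/12 = 11/12
  P(Y=1) = 0 + 1/12 + 0 = 1/12

H(X|Y) = -Σ P(X,Y)·log₂ P(X|Y), where P(X|Y) = P(X,Y) / P(Y)
  (cells with P(X,Y) = 0 contribute 0)
  (X=0,Y=0): P(X|Y) = (5/6)/(11/12) = 10/11;  -(5/6)·log₂(10/11) = 0.1146
  (X=1,Y=1): P(X|Y) = (1/12)/(1/12) = 1;  -(1/12)·log₂(1) = 0.0000
  (X=2,Y=0): P(X|Y) = (1/12)/(11/12) = 1/11;  -(1/12)·log₂(1/11) = 0.2883
H(X|Y) = 0.1146 + 0.0000 + 0.2883
  = 0.4029 bits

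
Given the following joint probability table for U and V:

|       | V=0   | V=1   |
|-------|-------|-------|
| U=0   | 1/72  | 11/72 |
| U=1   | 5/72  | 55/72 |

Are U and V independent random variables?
Marginal P(U) (row sums):
  P(U=0) = 1/72 + 11/72 = 1/6
  P(U=1) = 5/72 + 55/72 = 5/6
Marginal P(V) (column sums):
  P(V=0) = 1/72 + 5/72 = 1/12
  P(V=1) = 11/72 + 55/72 = 11/12

U and V are independent iff P(U=i,V=j) = P(U=i)·P(V=j) for every cell.
  P(U=0)·P(V=0) = 1/6 × 1/12 = 1/72 = P(U=0,V=0) ✓
  P(U=0)·P(V=1) = 1/6 × 11/12 = 11/72 = P(U=0,V=1) ✓
  P(U=1)·P(V=0) = 5/6 × 1/12 = 5/72 = P(U=1,V=0) ✓
  P(U=1)·P(V=1) = 5/6 × 11/12 = 55/72 = P(U=1,V=1) ✓

Yes, U and V are independent: every cell factors, so I(U;V) = 0 bits.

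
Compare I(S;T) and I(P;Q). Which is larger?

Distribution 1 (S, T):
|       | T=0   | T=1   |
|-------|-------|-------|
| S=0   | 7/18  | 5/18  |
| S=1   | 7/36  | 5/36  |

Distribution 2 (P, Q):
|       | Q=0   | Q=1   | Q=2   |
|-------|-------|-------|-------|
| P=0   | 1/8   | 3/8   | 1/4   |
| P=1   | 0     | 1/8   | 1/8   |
Distribution 1 (S, T):
Marginal P(S) (row sums):
  P(S=0) = 7/18 + 5/18 = 2/3
  P(S=1) = 7/36 + 5/36 = 1/3
Marginal P(T) (column sums):
  P(T=0) = 7/18 + 7/36 = 7/12
  P(T=1) = 5/18 + 5/36 = 5/12

H(S) = -[(2/3)·log₂(2/3) + (1/3)·log₂(1/3)]
  = 0.3900 + 0.5283
  = 0.9183 bits
H(T) = -[(7/12)·log₂(7/12) + (5/12)·log₂(5/12)]
  = 0.4536 + 0.5263
  = 0.9799 bits
H(S,T) = -[(7/18)·log₂(7/18) + (5/18)·log₂(5/18) + (7/36)·log₂(7/36) + (5/36)·log₂(5/36)]
  = 0.5299 + 0.5133 + 0.4594 + 0.3956
  = 1.8982 bits

I(S;T) = H(S) + H(T) - H(S,T)
  = 0.9183 + 0.9799 - 1.8982
  = 0.0000 bits

Distribution 2 (P, Q):
Marginal P(P) (row sums):
  P(P=0) = 1/8 + 3/8 + 1/4 = 3/4
  P(P=1) = 0 + 1/8 + 1/8 = 1/4
Marginal P(Q) (column sums):
  P(Q=0) = 1/8 + 0 = 1/8
  P(Q=1) = 3/8 + 1/8 = 1/2
  P(Q=2) = 1/4 + 1/8 = 3/8

H(P) = -[(3/4)·log₂(3/4) + (1/4)·log₂(1/4)]
  = 0.3113 + 0.5000
  = 0.8113 bits
H(Q) = -[(1/8)·log₂(1/8) + (1/2)·log₂(1/2) + (3/8)·log₂(3/8)]
  = 0.3750 + 0.5000 + 0.5306
  = 1.4056 bits
H(P,Q) = -[(1/8)·log₂(1/8) + (3/8)·log₂(3/8) + (1/4)·log₂(1/4) + (1/8)·log₂(1/8) + (1/8)·log₂(1/8)]
  = 0.3750 + 0.5306 + 0.5000 + 0.3750 + 0.3750
  = 2.1556 bits

I(P;Q) = H(P) + H(Q) - H(P,Q)
  = 0.8113 + 1.4056 - 2.1556
  = 0.0613 bits

I(P;Q) = 0.0613 bits > I(S;T) = 0.0000 bits, so (P, Q) has the higher mutual information (stronger dependence).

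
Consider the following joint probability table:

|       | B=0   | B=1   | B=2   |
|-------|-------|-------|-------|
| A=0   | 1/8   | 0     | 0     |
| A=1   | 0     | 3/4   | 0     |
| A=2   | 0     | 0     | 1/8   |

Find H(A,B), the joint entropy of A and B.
H(A,B) = -Σ P(A,B) log₂ P(A,B), summed over the non-zero cells:
H(A,B) = -[(1/8)·log₂(1/8) + (3/4)·log₂(3/4) + (1/8)·log₂(1/8)]
  = 0.3750 + 0.3113 + 0.3750
  = 1.0613 bits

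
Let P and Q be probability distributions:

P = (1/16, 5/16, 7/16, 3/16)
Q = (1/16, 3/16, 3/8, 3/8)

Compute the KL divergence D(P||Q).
D(P||Q) = Σ P(i) log₂(P(i)/Q(i))
  i=0: (1/16) × log₂((1/16)/(1/16)) = (1/16) × log₂(1) = 0.0000
  i=1: (5/16) × log₂((5/16)/(3/16)) = (5/16) × log₂(5/3) = 0.2303
  i=2: (7/16) × log₂((7/16)/(3/8)) = (7/16) × log₂(7/6) = 0.0973
  i=3: (3/16) × log₂((3/16)/(3/8)) = (3/16) × log₂(1/2) = -0.1875
D(P||Q) = 0.0000 + 0.2303 + 0.0973 - 0.1875
  = 0.1401 bits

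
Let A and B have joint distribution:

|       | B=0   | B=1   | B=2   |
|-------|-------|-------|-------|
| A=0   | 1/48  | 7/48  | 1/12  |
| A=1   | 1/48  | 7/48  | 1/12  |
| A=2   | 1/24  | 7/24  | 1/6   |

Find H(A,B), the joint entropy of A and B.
H(A,B) = -Σ P(A,B) log₂ P(A,B), summed over the non-zero cells:
H(A,B) = -[(1/48)·log₂(1/48) + (7/48)·log₂(7/48) + (1/12)·log₂(1/12) + (1/48)·log₂(1/48) + (7/48)·log₂(7/48) + (1/12)·log₂(1/12) + (1/24)·log₂(1/24) + (7/24)·log₂(7/24) + (1/6)·log₂(1/6)]
  = 0.1164 + 0.4051 + 0.2987 + 0.1164 + 0.4051 + 0.2987 + 0.1910 + 0.5185 + 0.4308
  = 2.7807 bits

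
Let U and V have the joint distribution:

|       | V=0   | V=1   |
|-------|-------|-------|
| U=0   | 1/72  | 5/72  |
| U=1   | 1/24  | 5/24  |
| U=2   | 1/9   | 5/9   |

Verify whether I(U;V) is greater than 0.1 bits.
Marginal P(U) (row sums):
  P(U=0) = 1/72 + 5/72 = 1/12
  P(U=1) = 1/24 + 5/24 = 1/4
  P(U=2) = 1/9 + 5/9 = 2/3
Marginal P(V) (column sums):
  P(V=0) = 1/72 + 1/24 + 1/9 = 1/6
  P(V=1) = 5/72 + 5/24 + 5/9 = 5/6

H(U) = -[(1/12)·log₂(1/12) + (1/4)·log₂(1/4) + (2/3)·log₂(2/3)]
  = 0.2987 + 0.5000 + 0.3900
  = 1.1887 bits
H(V) = -[(1/6)·log₂(1/6) + (5/6)·log₂(5/6)]
  = 0.4308 + 0.2192
  = 0.6500 bits
H(U,V) = -[(1/72)·log₂(1/72) + (5/72)·log₂(5/72) + (1/24)·log₂(1/24) + (5/24)·log₂(5/24) + (1/9)·log₂(1/9) + (5/9)·log₂(5/9)]
  = 0.0857 + 0.2672 + 0.1910 + 0.4715 + 0.3522 + 0.4711
  = 1.8387 bits

I(U;V) = H(U) + H(V) - H(U,V)
  = 1.1887 + 0.6500 - 1.8387
  = 0.0000 bits

No. I(U;V) = 0.0000 bits, which is ≤ 0.1 bits.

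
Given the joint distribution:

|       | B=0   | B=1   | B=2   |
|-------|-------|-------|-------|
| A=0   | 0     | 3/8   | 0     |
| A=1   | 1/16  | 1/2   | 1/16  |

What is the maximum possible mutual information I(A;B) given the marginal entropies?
The upper bound on mutual information is I(A;B) ≤ min(H(A), H(B)).

Marginal P(A) (row sums):
  P(A=0) = 0 + 3/8 + 0 = 3/8
  P(A=1) = 1/16 + 1/2 + 1/16 = 5/8
Marginal P(B) (column sums):
  P(B=0) = 0 + 1/16 = 1/16
  P(B=1) = 3/8 + 1/2 = 7/8
  P(B=2) = 0 + 1/16 = 1/16

H(A) = -[(3/8)·log₂(3/8) + (5/8)·log₂(5/8)]
  = 0.5306 + 0.4238
  = 0.9544 bits
H(B) = -[(1/16)·log₂(1/16) + (7/8)·log₂(7/8) + (1/16)·log₂(1/16)]
  = 0.2500 + 0.1686 + 0.2500
  = 0.6686 bits

Maximum possible I(A;B) = min(0.9544, 0.6686) = 0.6686 bits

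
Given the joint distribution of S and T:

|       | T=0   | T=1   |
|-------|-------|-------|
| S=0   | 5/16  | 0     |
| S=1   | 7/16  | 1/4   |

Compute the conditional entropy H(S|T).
Marginal P(T) (column sums):
  P(T=0) = 5/16 + 7/16 = 3/4
  P(T=1) = 0 + 1/4 = 1/4

H(S|T) = -Σ P(S,T)·log₂ P(S|T), where P(S|T) = P(S,T) / P(T)
  (cells with P(S,T) = 0 contribute 0)
  (S=0,T=0): P(S|T) = (5/16)/(3/4) = 5/12;  -(5/16)·log₂(5/12) = 0.3947
  (S=1,T=0): P(S|T) = (7/16)/(3/4) = 7/12;  -(7/16)·log₂(7/12) = 0.3402
  (S=1,T=1): P(S|T) = (1/4)/(1/4) = 1;  -(1/4)·log₂(1) = 0.0000
H(S|T) = 0.3947 + 0.3402 + 0.0000
  = 0.7349 bits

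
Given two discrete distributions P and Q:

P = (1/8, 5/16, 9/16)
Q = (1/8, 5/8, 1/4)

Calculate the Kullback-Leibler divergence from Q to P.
D(P||Q) = Σ P(i) log₂(P(i)/Q(i))
  i=0: (1/8) × log₂((1/8)/(1/8)) = (1/8) × log₂(1) = 0.0000
  i=1: (5/16) × log₂((5/16)/(5/8)) = (5/16) × log₂(1/2) = -0.3125
  i=2: (9/16) × log₂((9/16)/(1/4)) = (9/16) × log₂(9/4) = 0.6581
D(P||Q) = 0.0000 - 0.3125 + 0.6581
  = 0.3456 bits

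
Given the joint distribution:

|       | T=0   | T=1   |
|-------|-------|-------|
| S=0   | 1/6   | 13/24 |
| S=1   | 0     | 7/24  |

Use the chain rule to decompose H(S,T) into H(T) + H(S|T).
By the chain rule: H(S,T) = H(T) + H(S|T)

Marginal P(T) (column sums):
  P(T=0) = 1/6 + 0 = 1/6
  P(T=1) = 13/24 + 7/24 = 5/6
H(T) = -[(1/6)·log₂(1/6) + (5/6)·log₂(5/6)]
  = 0.4308 + 0.2192
  = 0.6500 bits
H(S|T) = -Σ P(S,T)·log₂ P(S|T), where P(S|T) = P(S,T) / P(T)
  (cells with P(S,T) = 0 contribute 0)
  (S=0,T=0): P(S|T) = (1/6)/(1/6) = 1;  -(1/6)·log₂(1) = 0.0000
  (S=0,T=1): P(S|T) = (13/24)/(5/6) = 13/20;  -(13/24)·log₂(13/20) = 0.3366
  (S=1,T=1): P(S|T) = (7/24)/(5/6) = 7/20;  -(7/24)·log₂(7/20) = 0.4418
H(S|T) = 0.0000 + 0.3366 + 0.4418
  = 0.7784 bits

H(S,T) = H(T) + H(S|T) = 0.6500 + 0.7784 = 1.4284 bits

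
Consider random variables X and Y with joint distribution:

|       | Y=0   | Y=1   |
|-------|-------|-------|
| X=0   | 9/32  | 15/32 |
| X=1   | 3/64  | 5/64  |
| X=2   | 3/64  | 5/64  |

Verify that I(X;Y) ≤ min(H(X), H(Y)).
Marginal P(X) (row sums):
  P(X=0) = 9/32 + 15/32 = 3/4
  P(X=1) = 3/64 + 5/64 = 1/8
  P(X=2) = 3/64 + 5/64 = 1/8
Marginal P(Y) (column sums):
  P(Y=0) = 9/32 + 3/64 + 3/64 = 3/8
  P(Y=1) = 15/32 + 5/64 + 5/64 = 5/8

H(X) = -[(3/4)·log₂(3/4) + (1/8)·log₂(1/8) + (1/8)·log₂(1/8)]
  = 0.3113 + 0.3750 + 0.3750
  = 1.0613 bits
H(Y) = -[(3/8)·log₂(3/8) + (5/8)·log₂(5/8)]
  = 0.5306 + 0.4238
  = 0.9544 bits
H(X,Y) = -[(9/32)·log₂(9/32) + (15/32)·log₂(15/32) + (3/64)·log₂(3/64) + (5/64)·log₂(5/64) + (3/64)·log₂(3/64) + (5/64)·log₂(5/64)]
  = 0.5147 + 0.5124 + 0.2070 + 0.2873 + 0.2070 + 0.2873
  = 2.0157 bits

I(X;Y) = H(X) + H(Y) - H(X,Y)
  = 1.0613 + 0.9544 - 2.0157
  = 0.0000 bits

min(H(X), H(Y)) = min(1.0613, 0.9544) = 0.9544 bits
Since 0.0000 ≤ 0.9544, the bound is satisfied ✓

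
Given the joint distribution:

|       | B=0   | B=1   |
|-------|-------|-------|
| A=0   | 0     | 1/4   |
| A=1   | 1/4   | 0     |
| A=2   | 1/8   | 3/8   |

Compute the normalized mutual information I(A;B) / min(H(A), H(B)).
Marginal P(A) (row sums):
  P(A=0) = 0 + 1/4 = 1/4
  P(A=1) = 1/4 + 0 = 1/4
  P(A=2) = 1/8 + 3/8 = 1/2
Marginal P(B) (column sums):
  P(B=0) = 0 + 1/4 + 1/8 = 3/8
  P(B=1) = 1/4 + 0 + 3/8 = 5/8

H(A) = -[(1/4)·log₂(1/4) + (1/4)·log₂(1/4) + (1/2)·log₂(1/2)]
  = 0.5000 + 0.5000 + 0.5000
  = 1.5000 bits
H(B) = -[(3/8)·log₂(3/8) + (5/8)·log₂(5/8)]
  = 0.5306 + 0.4238
  = 0.9544 bits
H(A,B) = -[(1/4)·log₂(1/4) + (1/4)·log₂(1/4) + (1/8)·log₂(1/8) + (3/8)·log₂(3/8)]
  = 0.5000 + 0.5000 + 0.3750 + 0.5306
  = 1.9056 bits

I(A;B) = H(A) + H(B) - H(A,B)
  = 1.5000 + 0.9544 - 1.9056
  = 0.5488 bits

min(H(A), H(B)) = min(1.5000, 0.9544) = 0.9544 bits
Normalized MI = 0.5488 / 0.9544 = 0.5750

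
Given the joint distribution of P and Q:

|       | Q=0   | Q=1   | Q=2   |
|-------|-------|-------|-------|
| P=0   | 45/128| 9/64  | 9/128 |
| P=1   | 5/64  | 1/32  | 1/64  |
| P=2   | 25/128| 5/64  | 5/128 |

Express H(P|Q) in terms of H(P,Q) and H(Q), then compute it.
H(P|Q) = H(P,Q) - H(Q)

Marginal P(Q) (column sums):
  P(Q=0) = 45/128 + 5/64 + 25/128 = 5/8
  P(Q=1) = 9/64 + 1/32 + 5/64 = 1/4
  P(Q=2) = 9/128 + 1/64 + 5/128 = 1/8

H(P,Q) = -[(45/128)·log₂(45/128) + (9/64)·log₂(9/64) + (9/128)·log₂(9/128) + (5/64)·log₂(5/64) + (1/32)·log₂(1/32) + (1/64)·log₂(1/64) + (25/128)·log₂(25/128) + (5/64)·log₂(5/64) + (5/128)·log₂(5/128)]
  = 0.5302 + 0.3980 + 0.2693 + 0.2873 + 0.1563 + 0.0938 + 0.4602 + 0.2873 + 0.1827
  = 2.6651 bits
H(Q) = -[(5/8)·log₂(5/8) + (1/4)·log₂(1/4) + (1/8)·log₂(1/8)]
  = 0.4238 + 0.5000 + 0.3750
  = 1.2988 bits

H(P|Q) = 2.6651 - 1.2988 = 1.3663 bits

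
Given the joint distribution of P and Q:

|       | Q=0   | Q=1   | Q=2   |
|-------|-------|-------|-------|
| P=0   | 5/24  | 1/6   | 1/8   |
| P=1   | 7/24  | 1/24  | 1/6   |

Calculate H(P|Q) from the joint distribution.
Marginal P(Q) (column sums):
  P(Q=0) = 5/24 + 7/24 = 1/2
  P(Q=1) = 1/6 + 1/24 = 5/24
  P(Q=2) = 1/8 + 1/6 = 7/24

H(P|Q) = -Σ P(P,Q)·log₂ P(P|Q), where P(P|Q) = P(P,Q) / P(Q)
  (P=0,Q=0): P(P|Q) = (5/24)/(1/2) = 5/12;  -(5/24)·log₂(5/12) = 0.2631
  (P=0,Q=1): P(P|Q) = (1/6)/(5/24) = 4/5;  -(1/6)·log₂(4/5) = 0.0537
  (P=0,Q=2): P(P|Q) = (1/8)/(7/24) = 3/7;  -(1/8)·log₂(3/7) = 0.1528
  (P=1,Q=0): P(P|Q) = (7/24)/(1/2) = 7/12;  -(7/24)·log₂(7/12) = 0.2268
  (P=1,Q=1): P(P|Q) = (1/24)/(5/24) = 1/5;  -(1/24)·log₂(1/5) = 0.0967
  (P=1,Q=2): P(P|Q) = (1/6)/(7/24) = 4/7;  -(1/6)·log₂(4/7) = 0.1346
H(P|Q) = 0.2631 + 0.0537 + 0.1528 + 0.2268 + 0.0967 + 0.1346
  = 0.9277 bits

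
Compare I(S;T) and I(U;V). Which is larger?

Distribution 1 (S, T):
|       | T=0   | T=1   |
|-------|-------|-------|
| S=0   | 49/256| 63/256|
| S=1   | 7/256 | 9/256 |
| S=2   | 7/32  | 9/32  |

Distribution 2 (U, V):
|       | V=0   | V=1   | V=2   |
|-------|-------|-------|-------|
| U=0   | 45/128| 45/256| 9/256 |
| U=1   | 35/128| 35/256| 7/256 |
Distribution 1 (S, T):
Marginal P(S) (row sums):
  P(S=0) = 49/256 + 63/256 = 7/16
  P(S=1) = 7/256 + 9/256 = 1/16
  P(S=2) = 7/32 + 9/32 = 1/2
Marginal P(T) (column sums):
  P(T=0) = 49/256 + 7/256 + 7/32 = 7/16
  P(T=1) = 63/256 + 9/256 + 9/32 = 9/16

H(S) = -[(7/16)·log₂(7/16) + (1/16)·log₂(1/16) + (1/2)·log₂(1/2)]
  = 0.5218 + 0.2500 + 0.5000
  = 1.2718 bits
H(T) = -[(7/16)·log₂(7/16) + (9/16)·log₂(9/16)]
  = 0.5218 + 0.4669
  = 0.9887 bits
H(S,T) = -[(49/256)·log₂(49/256) + (63/256)·log₂(63/256) + (7/256)·log₂(7/256) + (9/256)·log₂(9/256) + (7/32)·log₂(7/32) + (9/32)·log₂(9/32)]
  = 0.4566 + 0.4978 + 0.1420 + 0.1698 + 0.4796 + 0.5147
  = 2.2605 bits

I(S;T) = H(S) + H(T) - H(S,T)
  = 1.2718 + 0.9887 - 2.2605
  = 0.0000 bits

Distribution 2 (U, V):
Marginal P(U) (row sums):
  P(U=0) = 45/128 + 45/256 + 9/256 = 9/16
  P(U=1) = 35/128 + 35/256 + 7/256 = 7/16
Marginal P(V) (column sums):
  P(V=0) = 45/128 + 35/128 = 5/8
  P(V=1) = 45/256 + 35/256 = 5/16
  P(V=2) = 9/256 + 7/256 = 1/16

H(U) = -[(9/16)·log₂(9/16) + (7/16)·log₂(7/16)]
  = 0.4669 + 0.5218
  = 0.9887 bits
H(V) = -[(5/8)·log₂(5/8) + (5/16)·log₂(5/16) + (1/16)·log₂(1/16)]
  = 0.4238 + 0.5244 + 0.2500
  = 1.1982 bits
H(U,V) = -[(45/128)·log₂(45/128) + (45/256)·log₂(45/256) + (9/256)·log₂(9/256) + (35/128)·log₂(35/128) + (35/256)·log₂(35/256) + (7/256)·log₂(7/256)]
  = 0.5302 + 0.4409 + 0.1698 + 0.5115 + 0.3925 + 0.1420
  = 2.1869 bits

I(U;V) = H(U) + H(V) - H(U,V)
  = 0.9887 + 1.1982 - 2.1869
  = 0.0000 bits

Both joint tables factor as the product of their marginals, so I(S;T) = I(U;V) = 0 bits: neither is larger (both pairs are independent).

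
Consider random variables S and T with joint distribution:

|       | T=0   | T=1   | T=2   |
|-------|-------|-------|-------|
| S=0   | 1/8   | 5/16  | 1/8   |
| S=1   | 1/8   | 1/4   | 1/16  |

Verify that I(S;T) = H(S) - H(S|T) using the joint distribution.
Left side, from I(S;T) = H(S) + H(T) - H(S,T):
Marginal P(S) (row sums):
  P(S=0) = 1/8 + 5/16 + 1/8 = 9/16
  P(S=1) = 1/8 + 1/4 + 1/16 = 7/16
Marginal P(T) (column sums):
  P(T=0) = 1/8 + 1/8 = 1/4
  P(T=1) = 5/16 + 1/4 = 9/16
  P(T=2) = 1/8 + 1/16 = 3/16

H(S) = -[(9/16)·log₂(9/16) + (7/16)·log₂(7/16)]
  = 0.4669 + 0.5218
  = 0.9887 bits
H(T) = -[(1/4)·log₂(1/4) + (9/16)·log₂(9/16) + (3/16)·log₂(3/16)]
  = 0.5000 + 0.4669 + 0.4528
  = 1.4197 bits
H(S,T) = -[(1/8)·log₂(1/8) + (5/16)·log₂(5/16) + (1/8)·log₂(1/8) + (1/8)·log₂(1/8) + (1/4)·log₂(1/4) + (1/16)·log₂(1/16)]
  = 0.3750 + 0.5244 + 0.3750 + 0.3750 + 0.5000 + 0.2500
  = 2.3994 bits

I(S;T) = H(S) + H(T) - H(S,T)
  = 0.9887 + 1.4197 - 2.3994
  = 0.0090 bits

Right side, with H(S|T) computed directly from the conditional probabilities:
H(S|T) = -Σ P(S,T)·log₂ P(S|T), where P(S|T) = P(S,T) / P(T)
  (S=0,T=0): P(S|T) = (1/8)/(1/4) = 1/2;  -(1/8)·log₂(1/2) = 0.1250
  (S=0,T=1): P(S|T) = (5/16)/(9/16) = 5/9;  -(5/16)·log₂(5/9) = 0.2650
  (S=0,T=2): P(S|T) = (1/8)/(3/16) = 2/3;  -(1/8)·log₂(2/3) = 0.0731
  (S=1,T=0): P(S|T) = (1/8)/(1/4) = 1/2;  -(1/8)·log₂(1/2) = 0.1250
  (S=1,T=1): P(S|T) = (1/4)/(9/16) = 4/9;  -(1/4)·log₂(4/9) = 0.2925
  (S=1,T=2): P(S|T) = (1/16)/(3/16) = 1/3;  -(1/16)·log₂(1/3) = 0.0991
H(S|T) = 0.1250 + 0.2650 + 0.0731 + 0.1250 + 0.2925 + 0.0991
  = 0.9797 bits
H(S) - H(S|T) = 0.9887 - 0.9797 = 0.0090 bits

Both sides equal 0.0090 bits, so I(S;T) = H(S) - H(S|T) ✓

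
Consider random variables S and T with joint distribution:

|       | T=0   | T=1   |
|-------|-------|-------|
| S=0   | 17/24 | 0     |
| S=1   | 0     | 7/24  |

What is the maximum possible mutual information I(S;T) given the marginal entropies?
The upper bound on mutual information is I(S;T) ≤ min(H(S), H(T)).

Marginal P(S) (row sums):
  P(S=0) = 17/24 + 0 = 17/24
  P(S=1) = 0 + 7/24 = 7/24
Marginal P(T) (column sums):
  P(T=0) = 17/24 + 0 = 17/24
  P(T=1) = 0 + 7/24 = 7/24

H(S) = -[(17/24)·log₂(17/24) + (7/24)·log₂(7/24)]
  = 0.3524 + 0.5185
  = 0.8709 bits
H(T) = -[(17/24)·log₂(17/24) + (7/24)·log₂(7/24)]
  = 0.3524 + 0.5185
  = 0.8709 bits

Maximum possible I(S;T) = min(0.8709, 0.8709) = 0.8709 bits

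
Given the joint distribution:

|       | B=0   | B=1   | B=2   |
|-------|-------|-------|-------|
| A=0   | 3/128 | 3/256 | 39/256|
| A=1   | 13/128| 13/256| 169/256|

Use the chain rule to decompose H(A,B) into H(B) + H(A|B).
By the chain rule: H(A,B) = H(B) + H(A|B)

Marginal P(B) (column sums):
  P(B=0) = 3/128 + 13/128 = 1/8
  P(B=1) = 3/256 + 13/256 = 1/16
  P(B=2) = 39/256 + 169/256 = 13/16
H(B) = -[(1/8)·log₂(1/8) + (1/16)·log₂(1/16) + (13/16)·log₂(13/16)]
  = 0.3750 + 0.2500 + 0.2434
  = 0.8684 bits
H(A|B) = -Σ P(A,B)·log₂ P(A|B), where P(A|B) = P(A,B) / P(B)
  (A=0,B=0): P(A|B) = (3/128)/(1/8) = 3/16;  -(3/128)·log₂(3/16) = 0.0566
  (A=0,B=1): P(A|B) = (3/256)/(1/16) = 3/16;  -(3/256)·log₂(3/16) = 0.0283
  (A=0,B=2): P(A|B) = (39/256)/(13/16) = 3/16;  -(39/256)·log₂(3/16) = 0.3679
  (A=1,B=0): P(A|B) = (13/128)/(1/8) = 13/16;  -(13/128)·log₂(13/16) = 0.0304
  (A=1,B=1): P(A|B) = (13/256)/(1/16) = 13/16;  -(13/256)·log₂(13/16) = 0.0152
  (A=1,B=2): P(A|B) = (169/256)/(13/16) = 13/16;  -(169/256)·log₂(13/16) = 0.1978
H(A|B) = 0.0566 + 0.0283 + 0.3679 + 0.0304 + 0.0152 + 0.1978
  = 0.6962 bits

H(A,B) = H(B) + H(A|B) = 0.8684 + 0.6962 = 1.5646 bits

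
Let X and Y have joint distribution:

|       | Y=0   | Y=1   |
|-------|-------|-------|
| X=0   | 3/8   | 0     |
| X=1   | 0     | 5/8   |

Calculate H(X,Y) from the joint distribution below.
H(X,Y) = -Σ P(X,Y) log₂ P(X,Y), summed over the non-zero cells:
H(X,Y) = -[(3/8)·log₂(3/8) + (5/8)·log₂(5/8)]
  = 0.5306 + 0.4238
  = 0.9544 bits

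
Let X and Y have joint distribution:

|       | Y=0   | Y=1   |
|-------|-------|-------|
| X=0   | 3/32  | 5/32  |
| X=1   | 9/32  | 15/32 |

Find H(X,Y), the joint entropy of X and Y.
H(X,Y) = -Σ P(X,Y) log₂ P(X,Y), summed over the non-zero cells:
H(X,Y) = -[(3/32)·log₂(3/32) + (5/32)·log₂(5/32) + (9/32)·log₂(9/32) + (15/32)·log₂(15/32)]
  = 0.3202 + 0.4184 + 0.5147 + 0.5124
  = 1.7657 bits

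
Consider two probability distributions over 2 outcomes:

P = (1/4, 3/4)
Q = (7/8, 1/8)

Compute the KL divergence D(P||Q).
D(P||Q) = Σ P(i) log₂(P(i)/Q(i))
  i=0: (1/4) × log₂((1/4)/(7/8)) = (1/4) × log₂(2/7) = -0.4518
  i=1: (3/4) × log₂((3/4)/(1/8)) = (3/4) × log₂(6) = 1.9387
D(P||Q) = -0.4518 + 1.9387
  = 1.4869 bits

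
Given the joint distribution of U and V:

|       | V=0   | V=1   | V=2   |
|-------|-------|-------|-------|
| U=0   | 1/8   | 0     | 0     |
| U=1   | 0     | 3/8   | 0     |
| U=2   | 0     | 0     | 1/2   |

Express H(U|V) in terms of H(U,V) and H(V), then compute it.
H(U|V) = H(U,V) - H(V)

Marginal P(V) (column sums):
  P(V=0) = 1/8 + 0 + 0 = 1/8
  P(V=1) = 0 + 3/8 + 0 = 3/8
  P(V=2) = 0 + 0 + 1/2 = 1/2

H(U,V) = -[(1/8)·log₂(1/8) + (3/8)·log₂(3/8) + (1/2)·log₂(1/2)]
  = 0.3750 + 0.5306 + 0.5000
  = 1.4056 bits
H(V) = -[(1/8)·log₂(1/8) + (3/8)·log₂(3/8) + (1/2)·log₂(1/2)]
  = 0.3750 + 0.5306 + 0.5000
  = 1.4056 bits

H(U|V) = 1.4056 - 1.4056 = 0.0000 bits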